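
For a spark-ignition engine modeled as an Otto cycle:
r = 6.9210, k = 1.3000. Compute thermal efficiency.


r^(k-1) = 1.7867
eta = 1 - 1/1.7867 = 0.4403 = 44.0308%

44.0308%


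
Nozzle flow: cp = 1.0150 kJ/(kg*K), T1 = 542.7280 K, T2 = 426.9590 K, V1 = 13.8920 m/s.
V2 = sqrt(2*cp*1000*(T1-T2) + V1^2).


dT = 115.7690 K
2*cp*1000*dT = 235011.0700
V1^2 = 192.9877
V2 = sqrt(235204.0577) = 484.9784 m/s

484.9784 m/s


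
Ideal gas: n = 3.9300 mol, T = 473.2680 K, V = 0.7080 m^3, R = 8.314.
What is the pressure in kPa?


P = nRT/V = 3.9300 * 8.314 * 473.2680 / 0.7080
= 15463.5681 / 0.7080 = 21841.1979 Pa = 21.8412 kPa

21.8412 kPa


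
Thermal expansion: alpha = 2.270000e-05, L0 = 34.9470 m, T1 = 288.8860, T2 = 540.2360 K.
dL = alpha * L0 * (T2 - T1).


dT = 251.3500 K
dL = 2.270000e-05 * 34.9470 * 251.3500 = 0.199395 m
L_final = 35.146395 m

dL = 0.199395 m


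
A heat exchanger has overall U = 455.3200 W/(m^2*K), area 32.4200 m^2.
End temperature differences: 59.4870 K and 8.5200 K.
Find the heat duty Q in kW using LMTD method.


LMTD = 26.2265 K
Q = 455.3200 * 32.4200 * 26.2265 = 387141.4680 W = 387.1415 kW

387.1415 kW


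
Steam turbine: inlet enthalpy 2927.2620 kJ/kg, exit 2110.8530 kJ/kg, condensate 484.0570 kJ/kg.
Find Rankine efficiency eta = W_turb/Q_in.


W = 816.4090 kJ/kg
Q_in = 2443.2050 kJ/kg
eta = 0.3342 = 33.4155%

eta = 33.4155%


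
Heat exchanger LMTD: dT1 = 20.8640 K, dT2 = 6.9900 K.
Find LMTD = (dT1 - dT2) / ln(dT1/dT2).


dT1/dT2 = 2.9848
ln(dT1/dT2) = 1.0935
LMTD = 13.8740 / 1.0935 = 12.6872 K

12.6872 K


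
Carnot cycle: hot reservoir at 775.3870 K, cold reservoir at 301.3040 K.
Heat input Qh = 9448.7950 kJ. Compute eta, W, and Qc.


eta = 1 - 301.3040/775.3870 = 0.6114
W = 0.6114 * 9448.7950 = 5777.1320 kJ
Qc = 9448.7950 - 5777.1320 = 3671.6630 kJ

eta = 61.1415%, W = 5777.1320 kJ, Qc = 3671.6630 kJ


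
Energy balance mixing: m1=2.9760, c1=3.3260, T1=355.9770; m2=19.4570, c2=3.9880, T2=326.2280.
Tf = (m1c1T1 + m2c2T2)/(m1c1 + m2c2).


num = 28837.0268
den = 87.4927
Tf = 329.5935 K

329.5935 K


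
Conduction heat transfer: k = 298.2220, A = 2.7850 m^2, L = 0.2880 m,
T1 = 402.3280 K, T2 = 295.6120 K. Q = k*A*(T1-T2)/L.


dT = 106.7160 K
Q = 298.2220 * 2.7850 * 106.7160 / 0.2880 = 307752.7402 W

307752.7402 W


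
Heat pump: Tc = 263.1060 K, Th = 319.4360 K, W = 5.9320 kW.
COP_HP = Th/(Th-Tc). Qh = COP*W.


COP = 319.4360 / 56.3300 = 5.6708
Qh = 5.6708 * 5.9320 = 33.6392 kW

COP = 5.6708, Qh = 33.6392 kW


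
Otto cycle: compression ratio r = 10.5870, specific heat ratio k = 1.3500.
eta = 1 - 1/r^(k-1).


r^(k-1) = 2.2839
eta = 1 - 1/2.2839 = 0.5621 = 56.2146%

56.2146%


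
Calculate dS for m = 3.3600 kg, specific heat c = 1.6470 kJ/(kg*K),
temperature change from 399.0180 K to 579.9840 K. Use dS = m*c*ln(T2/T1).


T2/T1 = 1.4535
ln(T2/T1) = 0.3740
dS = 3.3600 * 1.6470 * 0.3740 = 2.0697 kJ/K

2.0697 kJ/K


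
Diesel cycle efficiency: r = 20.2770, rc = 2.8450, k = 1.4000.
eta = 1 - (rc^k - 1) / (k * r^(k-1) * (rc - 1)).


r^(k-1) = 3.3327
rc^k = 4.3223
eta = 0.6141 = 61.4066%

61.4066%


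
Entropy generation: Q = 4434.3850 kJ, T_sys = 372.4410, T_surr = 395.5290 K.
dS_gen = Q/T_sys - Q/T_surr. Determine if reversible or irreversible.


dS_sys = 4434.3850/372.4410 = 11.9063 kJ/K
dS_surr = -4434.3850/395.5290 = -11.2113 kJ/K
dS_gen = 11.9063 - 11.2113 = 0.6950 kJ/K (irreversible)

dS_gen = 0.6950 kJ/K, irreversible


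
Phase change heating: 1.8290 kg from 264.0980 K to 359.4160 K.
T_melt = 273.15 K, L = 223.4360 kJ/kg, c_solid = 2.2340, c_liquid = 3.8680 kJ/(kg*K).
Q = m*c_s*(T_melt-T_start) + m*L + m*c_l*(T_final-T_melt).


Q1 (sensible, solid) = 1.8290 * 2.2340 * 9.0520 = 36.9863 kJ
Q2 (latent) = 1.8290 * 223.4360 = 408.6644 kJ
Q3 (sensible, liquid) = 1.8290 * 3.8680 * 86.2660 = 610.2950 kJ
Q_total = 1055.9458 kJ

1055.9458 kJ


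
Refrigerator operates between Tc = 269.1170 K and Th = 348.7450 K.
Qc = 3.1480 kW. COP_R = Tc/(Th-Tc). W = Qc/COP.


COP = 269.1170 / 79.6280 = 3.3797
W = 3.1480 / 3.3797 = 0.9314 kW

COP = 3.3797, W = 0.9314 kW


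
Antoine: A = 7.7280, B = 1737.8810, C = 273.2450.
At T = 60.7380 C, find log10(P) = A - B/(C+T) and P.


C+T = 333.9830
B/(C+T) = 5.2035
log10(P) = 7.7280 - 5.2035 = 2.5245
P = 10^2.5245 = 334.5790 mmHg

334.5790 mmHg


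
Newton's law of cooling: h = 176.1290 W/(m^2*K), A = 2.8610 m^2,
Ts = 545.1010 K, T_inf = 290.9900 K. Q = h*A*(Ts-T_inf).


dT = 254.1110 K
Q = 176.1290 * 2.8610 * 254.1110 = 128047.8210 W

128047.8210 W


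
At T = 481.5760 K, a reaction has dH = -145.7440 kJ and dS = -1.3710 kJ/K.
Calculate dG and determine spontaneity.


T*dS = 481.5760 * -1.3710 = -660.2407 kJ
dG = -145.7440 + 660.2407 = 514.4967 kJ (non-spontaneous)

dG = 514.4967 kJ, non-spontaneous


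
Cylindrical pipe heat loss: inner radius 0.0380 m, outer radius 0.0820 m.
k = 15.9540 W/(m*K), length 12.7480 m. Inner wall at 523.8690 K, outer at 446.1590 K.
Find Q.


dT = 77.7100 K
ln(ro/ri) = 0.7691
Q = 2*pi*15.9540*12.7480*77.7100 / 0.7691 = 129112.0941 W

129112.0941 W


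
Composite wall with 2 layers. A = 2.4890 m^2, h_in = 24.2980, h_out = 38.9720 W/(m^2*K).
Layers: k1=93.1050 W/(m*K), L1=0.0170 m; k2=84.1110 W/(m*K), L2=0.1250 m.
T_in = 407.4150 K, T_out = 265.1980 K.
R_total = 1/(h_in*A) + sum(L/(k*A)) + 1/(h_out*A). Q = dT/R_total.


R_conv_in = 1/(24.2980*2.4890) = 0.0165
R_1 = 0.0170/(93.1050*2.4890) = 7.3359e-05
R_2 = 0.1250/(84.1110*2.4890) = 0.0006
R_conv_out = 1/(38.9720*2.4890) = 0.0103
R_total = 0.0275 K/W
Q = 142.2170 / 0.0275 = 5168.7846 W

R_total = 0.0275 K/W, Q = 5168.7846 W


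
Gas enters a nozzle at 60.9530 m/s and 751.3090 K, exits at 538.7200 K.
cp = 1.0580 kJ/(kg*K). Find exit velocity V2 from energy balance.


dT = 212.5890 K
2*cp*1000*dT = 449838.3240
V1^2 = 3715.2682
V2 = sqrt(453553.5922) = 673.4639 m/s

673.4639 m/s


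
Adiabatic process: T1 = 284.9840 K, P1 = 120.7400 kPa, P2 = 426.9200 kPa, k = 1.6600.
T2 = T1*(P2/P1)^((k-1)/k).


(k-1)/k = 0.3976
(P2/P1)^exp = 1.6523
T2 = 284.9840 * 1.6523 = 470.8656 K

470.8656 K


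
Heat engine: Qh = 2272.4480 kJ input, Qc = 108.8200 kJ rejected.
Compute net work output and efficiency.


W = 2272.4480 - 108.8200 = 2163.6280 kJ
eta = 2163.6280 / 2272.4480 = 0.9521 = 95.2113%

W = 2163.6280 kJ, eta = 95.2113%


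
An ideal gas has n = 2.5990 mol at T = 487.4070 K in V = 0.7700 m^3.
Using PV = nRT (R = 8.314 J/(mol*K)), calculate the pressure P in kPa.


P = nRT/V = 2.5990 * 8.314 * 487.4070 / 0.7700
= 10531.9324 / 0.7700 = 13677.8343 Pa = 13.6778 kPa

13.6778 kPa


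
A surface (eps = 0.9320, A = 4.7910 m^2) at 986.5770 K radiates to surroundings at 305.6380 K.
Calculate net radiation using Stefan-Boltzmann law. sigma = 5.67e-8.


T^4 = 9.4738e+11
Tsurr^4 = 8.7263e+09
Q = 0.9320 * 5.67e-8 * 4.7910 * 9.3865e+11 = 237645.8732 W

237645.8732 W


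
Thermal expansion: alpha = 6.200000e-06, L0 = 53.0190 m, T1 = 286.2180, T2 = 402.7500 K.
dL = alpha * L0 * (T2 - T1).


dT = 116.5320 K
dL = 6.200000e-06 * 53.0190 * 116.5320 = 0.038306 m
L_final = 53.057306 m

dL = 0.038306 m


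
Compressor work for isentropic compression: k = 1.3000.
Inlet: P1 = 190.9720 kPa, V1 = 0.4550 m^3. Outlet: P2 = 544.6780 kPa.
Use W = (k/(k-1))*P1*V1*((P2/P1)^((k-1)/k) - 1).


(k-1)/k = 0.2308
(P2/P1)^exp = 1.2736
W = 4.3333 * 190.9720 * 0.4550 * (1.2736 - 1) = 103.0263 kJ

103.0263 kJ


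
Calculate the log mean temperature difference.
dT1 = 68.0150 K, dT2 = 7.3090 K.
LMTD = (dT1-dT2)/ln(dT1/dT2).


dT1/dT2 = 9.3057
ln(dT1/dT2) = 2.2306
LMTD = 60.7060 / 2.2306 = 27.2148 K

27.2148 K


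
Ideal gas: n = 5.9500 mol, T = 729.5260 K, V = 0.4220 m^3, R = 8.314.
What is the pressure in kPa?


P = nRT/V = 5.9500 * 8.314 * 729.5260 / 0.4220
= 36088.4110 / 0.4220 = 85517.5617 Pa = 85.5176 kPa

85.5176 kPa


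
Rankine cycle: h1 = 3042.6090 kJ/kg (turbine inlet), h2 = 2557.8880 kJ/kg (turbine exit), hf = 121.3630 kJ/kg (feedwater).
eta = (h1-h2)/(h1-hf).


W = 484.7210 kJ/kg
Q_in = 2921.2460 kJ/kg
eta = 0.1659 = 16.5930%

eta = 16.5930%


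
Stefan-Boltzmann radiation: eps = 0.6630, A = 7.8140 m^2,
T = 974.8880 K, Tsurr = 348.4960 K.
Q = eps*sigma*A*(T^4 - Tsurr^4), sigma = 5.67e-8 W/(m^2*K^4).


T^4 = 9.0327e+11
Tsurr^4 = 1.4750e+10
Q = 0.6630 * 5.67e-8 * 7.8140 * 8.8852e+11 = 260998.8236 W

260998.8236 W


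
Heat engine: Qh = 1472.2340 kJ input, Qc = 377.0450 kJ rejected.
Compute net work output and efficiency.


W = 1472.2340 - 377.0450 = 1095.1890 kJ
eta = 1095.1890 / 1472.2340 = 0.7439 = 74.3896%

W = 1095.1890 kJ, eta = 74.3896%


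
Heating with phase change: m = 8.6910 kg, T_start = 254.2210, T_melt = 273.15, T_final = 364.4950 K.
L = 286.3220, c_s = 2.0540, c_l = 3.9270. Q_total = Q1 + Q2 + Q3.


Q1 (sensible, solid) = 8.6910 * 2.0540 * 18.9290 = 337.9075 kJ
Q2 (latent) = 8.6910 * 286.3220 = 2488.4245 kJ
Q3 (sensible, liquid) = 8.6910 * 3.9270 * 91.3450 = 3117.5644 kJ
Q_total = 5943.8964 kJ

5943.8964 kJ


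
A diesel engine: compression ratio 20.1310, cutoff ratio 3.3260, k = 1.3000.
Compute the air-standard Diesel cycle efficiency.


r^(k-1) = 2.4613
rc^k = 4.7698
eta = 0.4935 = 49.3471%

49.3471%


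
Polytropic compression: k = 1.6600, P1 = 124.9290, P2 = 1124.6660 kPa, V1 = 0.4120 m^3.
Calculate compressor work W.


(k-1)/k = 0.3976
(P2/P1)^exp = 2.3958
W = 2.5152 * 124.9290 * 0.4120 * (2.3958 - 1) = 180.6913 kJ

180.6913 kJ


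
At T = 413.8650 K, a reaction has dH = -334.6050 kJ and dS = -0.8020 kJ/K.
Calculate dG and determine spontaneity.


T*dS = 413.8650 * -0.8020 = -331.9197 kJ
dG = -334.6050 + 331.9197 = -2.6853 kJ (spontaneous)

dG = -2.6853 kJ, spontaneous


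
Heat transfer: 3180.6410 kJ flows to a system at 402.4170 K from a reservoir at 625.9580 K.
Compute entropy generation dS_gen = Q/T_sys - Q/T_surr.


dS_sys = 3180.6410/402.4170 = 7.9038 kJ/K
dS_surr = -3180.6410/625.9580 = -5.0812 kJ/K
dS_gen = 7.9038 - 5.0812 = 2.8226 kJ/K (irreversible)

dS_gen = 2.8226 kJ/K, irreversible


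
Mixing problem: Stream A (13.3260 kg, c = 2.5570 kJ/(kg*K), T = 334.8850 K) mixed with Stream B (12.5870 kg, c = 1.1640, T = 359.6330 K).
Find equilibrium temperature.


num = 16680.1459
den = 48.7258
Tf = 342.3264 K

342.3264 K


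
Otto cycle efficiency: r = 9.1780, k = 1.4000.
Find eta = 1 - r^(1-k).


r^(k-1) = 2.4272
eta = 1 - 1/2.4272 = 0.5880 = 58.7997%

58.7997%


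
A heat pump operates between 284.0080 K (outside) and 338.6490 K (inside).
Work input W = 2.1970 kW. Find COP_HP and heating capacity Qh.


COP = 338.6490 / 54.6410 = 6.1977
Qh = 6.1977 * 2.1970 = 13.6164 kW

COP = 6.1977, Qh = 13.6164 kW


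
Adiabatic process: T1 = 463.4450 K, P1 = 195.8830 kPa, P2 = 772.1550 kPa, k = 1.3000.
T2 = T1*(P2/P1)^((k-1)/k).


(k-1)/k = 0.2308
(P2/P1)^exp = 1.3724
T2 = 463.4450 * 1.3724 = 636.0177 K

636.0177 K


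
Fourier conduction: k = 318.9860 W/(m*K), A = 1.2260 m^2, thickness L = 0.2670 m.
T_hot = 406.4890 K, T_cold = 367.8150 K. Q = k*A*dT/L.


dT = 38.6740 K
Q = 318.9860 * 1.2260 * 38.6740 / 0.2670 = 56646.0882 W

56646.0882 W


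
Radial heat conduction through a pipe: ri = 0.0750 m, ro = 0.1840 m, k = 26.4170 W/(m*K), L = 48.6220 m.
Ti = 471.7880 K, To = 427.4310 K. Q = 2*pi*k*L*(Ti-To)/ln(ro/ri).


dT = 44.3570 K
ln(ro/ri) = 0.8974
Q = 2*pi*26.4170*48.6220*44.3570 / 0.8974 = 398886.3983 W

398886.3983 W


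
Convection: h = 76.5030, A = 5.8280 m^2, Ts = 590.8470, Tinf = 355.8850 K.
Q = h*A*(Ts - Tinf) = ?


dT = 234.9620 K
Q = 76.5030 * 5.8280 * 234.9620 = 104760.0361 W

104760.0361 W


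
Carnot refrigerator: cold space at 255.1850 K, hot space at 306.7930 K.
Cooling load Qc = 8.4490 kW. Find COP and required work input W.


COP = 255.1850 / 51.6080 = 4.9447
W = 8.4490 / 4.9447 = 1.7087 kW

COP = 4.9447, W = 1.7087 kW


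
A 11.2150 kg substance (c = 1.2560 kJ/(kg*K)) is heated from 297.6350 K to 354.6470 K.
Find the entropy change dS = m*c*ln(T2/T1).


T2/T1 = 1.1916
ln(T2/T1) = 0.1753
dS = 11.2150 * 1.2560 * 0.1753 = 2.4686 kJ/K

2.4686 kJ/K


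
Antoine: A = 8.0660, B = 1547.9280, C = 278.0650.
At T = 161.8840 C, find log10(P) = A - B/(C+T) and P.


C+T = 439.9490
B/(C+T) = 3.5184
log10(P) = 8.0660 - 3.5184 = 4.5476
P = 10^4.5476 = 35283.6902 mmHg

35283.6902 mmHg


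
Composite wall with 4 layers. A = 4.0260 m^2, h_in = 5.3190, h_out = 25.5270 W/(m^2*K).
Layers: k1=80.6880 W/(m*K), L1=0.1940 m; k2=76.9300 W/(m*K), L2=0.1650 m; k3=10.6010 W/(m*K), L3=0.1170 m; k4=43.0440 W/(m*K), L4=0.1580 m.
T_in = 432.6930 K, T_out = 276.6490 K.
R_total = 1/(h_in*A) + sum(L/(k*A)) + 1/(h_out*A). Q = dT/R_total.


R_conv_in = 1/(5.3190*4.0260) = 0.0467
R_1 = 0.1940/(80.6880*4.0260) = 0.0006
R_2 = 0.1650/(76.9300*4.0260) = 0.0005
R_3 = 0.1170/(10.6010*4.0260) = 0.0027
R_4 = 0.1580/(43.0440*4.0260) = 0.0009
R_conv_out = 1/(25.5270*4.0260) = 0.0097
R_total = 0.0612 K/W
Q = 156.0440 / 0.0612 = 2549.2755 W

R_total = 0.0612 K/W, Q = 2549.2755 W


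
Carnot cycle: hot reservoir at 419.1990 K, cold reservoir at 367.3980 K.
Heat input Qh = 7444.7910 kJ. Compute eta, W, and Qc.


eta = 1 - 367.3980/419.1990 = 0.1236
W = 0.1236 * 7444.7910 = 919.9631 kJ
Qc = 7444.7910 - 919.9631 = 6524.8279 kJ

eta = 12.3571%, W = 919.9631 kJ, Qc = 6524.8279 kJ


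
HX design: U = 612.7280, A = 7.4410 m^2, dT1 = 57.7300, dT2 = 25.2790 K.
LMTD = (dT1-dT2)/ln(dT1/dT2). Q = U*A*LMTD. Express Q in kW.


LMTD = 39.2963 K
Q = 612.7280 * 7.4410 * 39.2963 = 179163.9719 W = 179.1640 kW

179.1640 kW


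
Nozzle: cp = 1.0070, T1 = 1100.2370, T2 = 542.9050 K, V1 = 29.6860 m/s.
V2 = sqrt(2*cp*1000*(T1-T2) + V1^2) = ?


dT = 557.3320 K
2*cp*1000*dT = 1122466.6480
V1^2 = 881.2586
V2 = sqrt(1123347.9066) = 1059.8811 m/s

1059.8811 m/s


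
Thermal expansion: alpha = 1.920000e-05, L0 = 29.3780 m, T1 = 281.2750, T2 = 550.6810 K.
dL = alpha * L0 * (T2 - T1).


dT = 269.4060 K
dL = 1.920000e-05 * 29.3780 * 269.4060 = 0.151961 m
L_final = 29.529961 m

dL = 0.151961 m


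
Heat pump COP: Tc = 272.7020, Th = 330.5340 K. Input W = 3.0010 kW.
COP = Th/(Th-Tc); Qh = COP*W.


COP = 330.5340 / 57.8320 = 5.7154
Qh = 5.7154 * 3.0010 = 17.1520 kW

COP = 5.7154, Qh = 17.1520 kW


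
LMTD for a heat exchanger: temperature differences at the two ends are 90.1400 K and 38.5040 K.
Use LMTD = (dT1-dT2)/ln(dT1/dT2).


dT1/dT2 = 2.3411
ln(dT1/dT2) = 0.8506
LMTD = 51.6360 / 0.8506 = 60.7052 K

60.7052 K


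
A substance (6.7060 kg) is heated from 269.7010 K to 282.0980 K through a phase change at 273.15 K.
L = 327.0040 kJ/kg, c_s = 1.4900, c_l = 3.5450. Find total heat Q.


Q1 (sensible, solid) = 6.7060 * 1.4900 * 3.4490 = 34.4622 kJ
Q2 (latent) = 6.7060 * 327.0040 = 2192.8888 kJ
Q3 (sensible, liquid) = 6.7060 * 3.5450 * 8.9480 = 212.7187 kJ
Q_total = 2440.0698 kJ

2440.0698 kJ


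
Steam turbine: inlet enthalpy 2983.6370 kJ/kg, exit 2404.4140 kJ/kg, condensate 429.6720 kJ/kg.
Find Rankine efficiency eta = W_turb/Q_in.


W = 579.2230 kJ/kg
Q_in = 2553.9650 kJ/kg
eta = 0.2268 = 22.6794%

eta = 22.6794%


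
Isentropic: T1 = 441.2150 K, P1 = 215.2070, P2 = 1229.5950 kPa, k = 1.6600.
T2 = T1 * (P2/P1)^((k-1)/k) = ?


(k-1)/k = 0.3976
(P2/P1)^exp = 1.9996
T2 = 441.2150 * 1.9996 = 882.2439 K

882.2439 K


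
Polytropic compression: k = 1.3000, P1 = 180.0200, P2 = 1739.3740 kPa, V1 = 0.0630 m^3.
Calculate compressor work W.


(k-1)/k = 0.2308
(P2/P1)^exp = 1.6878
W = 4.3333 * 180.0200 * 0.0630 * (1.6878 - 1) = 33.8029 kJ

33.8029 kJ


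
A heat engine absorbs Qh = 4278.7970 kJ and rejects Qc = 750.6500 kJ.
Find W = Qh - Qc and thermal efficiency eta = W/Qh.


W = 4278.7970 - 750.6500 = 3528.1470 kJ
eta = 3528.1470 / 4278.7970 = 0.8246 = 82.4565%

W = 3528.1470 kJ, eta = 82.4565%


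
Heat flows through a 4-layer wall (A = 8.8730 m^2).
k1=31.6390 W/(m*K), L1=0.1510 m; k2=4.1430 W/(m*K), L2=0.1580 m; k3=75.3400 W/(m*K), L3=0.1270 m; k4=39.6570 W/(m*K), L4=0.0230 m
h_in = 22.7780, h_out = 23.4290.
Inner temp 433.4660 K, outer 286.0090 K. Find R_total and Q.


R_conv_in = 1/(22.7780*8.8730) = 0.0049
R_1 = 0.1510/(31.6390*8.8730) = 0.0005
R_2 = 0.1580/(4.1430*8.8730) = 0.0043
R_3 = 0.1270/(75.3400*8.8730) = 0.0002
R_4 = 0.0230/(39.6570*8.8730) = 6.5364e-05
R_conv_out = 1/(23.4290*8.8730) = 0.0048
R_total = 0.0148 K/W
Q = 147.4570 / 0.0148 = 9930.1428 W

R_total = 0.0148 K/W, Q = 9930.1428 W


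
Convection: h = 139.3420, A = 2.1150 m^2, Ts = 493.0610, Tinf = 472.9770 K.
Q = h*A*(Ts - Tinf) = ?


dT = 20.0840 K
Q = 139.3420 * 2.1150 * 20.0840 = 5918.9221 W

5918.9221 W


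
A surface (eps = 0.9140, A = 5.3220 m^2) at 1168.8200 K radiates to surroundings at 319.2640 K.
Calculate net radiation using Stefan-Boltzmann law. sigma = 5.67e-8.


T^4 = 1.8663e+12
Tsurr^4 = 1.0390e+10
Q = 0.9140 * 5.67e-8 * 5.3220 * 1.8559e+12 = 511882.4700 W

511882.4700 W


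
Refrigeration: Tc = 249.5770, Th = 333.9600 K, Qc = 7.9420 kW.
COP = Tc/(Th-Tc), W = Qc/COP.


COP = 249.5770 / 84.3830 = 2.9577
W = 7.9420 / 2.9577 = 2.6852 kW

COP = 2.9577, W = 2.6852 kW


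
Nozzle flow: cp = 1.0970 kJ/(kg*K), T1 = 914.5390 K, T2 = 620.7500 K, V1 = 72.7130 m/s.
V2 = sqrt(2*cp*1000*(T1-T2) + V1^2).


dT = 293.7890 K
2*cp*1000*dT = 644573.0660
V1^2 = 5287.1804
V2 = sqrt(649860.2464) = 806.1391 m/s

806.1391 m/s


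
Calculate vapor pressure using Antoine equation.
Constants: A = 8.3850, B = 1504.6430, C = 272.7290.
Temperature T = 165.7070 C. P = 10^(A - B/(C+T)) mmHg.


C+T = 438.4360
B/(C+T) = 3.4318
log10(P) = 8.3850 - 3.4318 = 4.9532
P = 10^4.9532 = 89775.5719 mmHg

89775.5719 mmHg


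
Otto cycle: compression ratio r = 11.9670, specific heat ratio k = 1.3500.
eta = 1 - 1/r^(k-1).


r^(k-1) = 2.3839
eta = 1 - 1/2.3839 = 0.5805 = 58.0526%

58.0526%


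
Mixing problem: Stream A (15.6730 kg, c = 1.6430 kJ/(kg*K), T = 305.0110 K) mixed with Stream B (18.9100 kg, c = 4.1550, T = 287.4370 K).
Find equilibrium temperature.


num = 30438.4856
den = 104.3218
Tf = 291.7750 K

291.7750 K


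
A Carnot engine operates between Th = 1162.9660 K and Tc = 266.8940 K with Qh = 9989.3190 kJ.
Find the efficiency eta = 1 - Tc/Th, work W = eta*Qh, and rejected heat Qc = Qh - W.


eta = 1 - 266.8940/1162.9660 = 0.7705
W = 0.7705 * 9989.3190 = 7696.8278 kJ
Qc = 9989.3190 - 7696.8278 = 2292.4912 kJ

eta = 77.0506%, W = 7696.8278 kJ, Qc = 2292.4912 kJ


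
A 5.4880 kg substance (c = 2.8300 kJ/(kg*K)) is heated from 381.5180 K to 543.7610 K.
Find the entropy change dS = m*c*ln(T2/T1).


T2/T1 = 1.4253
ln(T2/T1) = 0.3544
dS = 5.4880 * 2.8300 * 0.3544 = 5.5035 kJ/K

5.5035 kJ/K


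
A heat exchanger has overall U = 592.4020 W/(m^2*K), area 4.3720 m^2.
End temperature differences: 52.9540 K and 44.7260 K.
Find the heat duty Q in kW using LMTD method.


LMTD = 48.7243 K
Q = 592.4020 * 4.3720 * 48.7243 = 126194.9533 W = 126.1950 kW

126.1950 kW


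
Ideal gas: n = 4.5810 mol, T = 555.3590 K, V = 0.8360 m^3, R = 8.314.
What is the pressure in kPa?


P = nRT/V = 4.5810 * 8.314 * 555.3590 / 0.8360
= 21151.6439 / 0.8360 = 25301.0094 Pa = 25.3010 kPa

25.3010 kPa


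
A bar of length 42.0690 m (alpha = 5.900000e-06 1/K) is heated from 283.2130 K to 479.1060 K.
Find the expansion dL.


dT = 195.8930 K
dL = 5.900000e-06 * 42.0690 * 195.8930 = 0.048622 m
L_final = 42.117622 m

dL = 0.048622 m


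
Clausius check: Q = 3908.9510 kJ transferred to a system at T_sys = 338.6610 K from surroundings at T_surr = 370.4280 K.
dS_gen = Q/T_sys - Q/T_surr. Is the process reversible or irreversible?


dS_sys = 3908.9510/338.6610 = 11.5424 kJ/K
dS_surr = -3908.9510/370.4280 = -10.5525 kJ/K
dS_gen = 11.5424 - 10.5525 = 0.9898 kJ/K (irreversible)

dS_gen = 0.9898 kJ/K, irreversible


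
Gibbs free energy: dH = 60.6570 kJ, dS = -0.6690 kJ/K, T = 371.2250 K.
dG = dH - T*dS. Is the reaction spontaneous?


T*dS = 371.2250 * -0.6690 = -248.3495 kJ
dG = 60.6570 + 248.3495 = 309.0065 kJ (non-spontaneous)

dG = 309.0065 kJ, non-spontaneous


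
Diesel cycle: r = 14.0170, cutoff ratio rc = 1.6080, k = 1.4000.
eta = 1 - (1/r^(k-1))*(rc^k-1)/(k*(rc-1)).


r^(k-1) = 2.8752
rc^k = 1.9445
eta = 0.6141 = 61.4084%

61.4084%


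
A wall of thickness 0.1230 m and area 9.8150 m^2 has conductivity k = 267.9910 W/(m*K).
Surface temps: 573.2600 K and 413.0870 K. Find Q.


dT = 160.1730 K
Q = 267.9910 * 9.8150 * 160.1730 / 0.1230 = 3425269.2177 W

3425269.2177 W


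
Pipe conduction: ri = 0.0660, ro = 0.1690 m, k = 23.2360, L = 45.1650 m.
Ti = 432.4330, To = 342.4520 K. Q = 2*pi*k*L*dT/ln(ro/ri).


dT = 89.9810 K
ln(ro/ri) = 0.9402
Q = 2*pi*23.2360*45.1650*89.9810 / 0.9402 = 631035.0873 W

631035.0873 W


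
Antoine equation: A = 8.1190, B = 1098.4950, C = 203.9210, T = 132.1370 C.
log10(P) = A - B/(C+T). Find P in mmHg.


C+T = 336.0580
B/(C+T) = 3.2688
log10(P) = 8.1190 - 3.2688 = 4.8502
P = 10^4.8502 = 70832.7159 mmHg

70832.7159 mmHg


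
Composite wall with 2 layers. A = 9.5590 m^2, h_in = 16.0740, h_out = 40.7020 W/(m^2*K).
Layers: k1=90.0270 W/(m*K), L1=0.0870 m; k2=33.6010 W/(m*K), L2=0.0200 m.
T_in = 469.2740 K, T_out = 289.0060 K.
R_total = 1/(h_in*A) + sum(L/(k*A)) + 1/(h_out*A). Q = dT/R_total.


R_conv_in = 1/(16.0740*9.5590) = 0.0065
R_1 = 0.0870/(90.0270*9.5590) = 0.0001
R_2 = 0.0200/(33.6010*9.5590) = 6.2268e-05
R_conv_out = 1/(40.7020*9.5590) = 0.0026
R_total = 0.0092 K/W
Q = 180.2680 / 0.0092 = 19505.6541 W

R_total = 0.0092 K/W, Q = 19505.6541 W


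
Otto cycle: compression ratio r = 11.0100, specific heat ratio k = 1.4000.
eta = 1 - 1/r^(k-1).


r^(k-1) = 2.6104
eta = 1 - 1/2.6104 = 0.6169 = 61.6924%

61.6924%


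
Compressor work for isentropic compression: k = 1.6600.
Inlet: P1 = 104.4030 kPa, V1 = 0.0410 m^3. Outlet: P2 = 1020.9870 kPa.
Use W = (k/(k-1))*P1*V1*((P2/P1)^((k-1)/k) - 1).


(k-1)/k = 0.3976
(P2/P1)^exp = 2.4759
W = 2.5152 * 104.4030 * 0.0410 * (2.4759 - 1) = 15.8900 kJ

15.8900 kJ


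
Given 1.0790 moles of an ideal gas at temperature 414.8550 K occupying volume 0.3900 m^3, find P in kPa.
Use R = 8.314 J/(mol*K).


P = nRT/V = 1.0790 * 8.314 * 414.8550 / 0.3900
= 3721.5837 / 0.3900 = 9542.5224 Pa = 9.5425 kPa

9.5425 kPa


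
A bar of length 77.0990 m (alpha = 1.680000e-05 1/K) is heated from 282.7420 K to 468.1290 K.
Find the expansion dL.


dT = 185.3870 K
dL = 1.680000e-05 * 77.0990 * 185.3870 = 0.240125 m
L_final = 77.339125 m

dL = 0.240125 m


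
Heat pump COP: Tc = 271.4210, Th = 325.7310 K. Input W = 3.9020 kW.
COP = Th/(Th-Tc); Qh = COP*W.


COP = 325.7310 / 54.3100 = 5.9976
Qh = 5.9976 * 3.9020 = 23.4027 kW

COP = 5.9976, Qh = 23.4027 kW


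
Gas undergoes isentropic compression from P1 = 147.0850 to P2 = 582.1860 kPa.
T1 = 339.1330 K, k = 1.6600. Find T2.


(k-1)/k = 0.3976
(P2/P1)^exp = 1.7281
T2 = 339.1330 * 1.7281 = 586.0405 K

586.0405 K


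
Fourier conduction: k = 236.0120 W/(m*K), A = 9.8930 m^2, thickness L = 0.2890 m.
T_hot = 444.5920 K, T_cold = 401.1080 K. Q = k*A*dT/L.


dT = 43.4840 K
Q = 236.0120 * 9.8930 * 43.4840 / 0.2890 = 351312.6100 W

351312.6100 W


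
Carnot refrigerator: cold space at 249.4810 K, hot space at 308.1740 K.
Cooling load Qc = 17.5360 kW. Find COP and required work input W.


COP = 249.4810 / 58.6930 = 4.2506
W = 17.5360 / 4.2506 = 4.1255 kW

COP = 4.2506, W = 4.1255 kW


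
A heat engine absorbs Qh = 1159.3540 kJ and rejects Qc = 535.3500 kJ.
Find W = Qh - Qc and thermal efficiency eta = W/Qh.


W = 1159.3540 - 535.3500 = 624.0040 kJ
eta = 624.0040 / 1159.3540 = 0.5382 = 53.8234%

W = 624.0040 kJ, eta = 53.8234%


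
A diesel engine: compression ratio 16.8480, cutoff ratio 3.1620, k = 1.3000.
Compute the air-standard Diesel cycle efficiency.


r^(k-1) = 2.3333
rc^k = 4.4663
eta = 0.4714 = 47.1426%

47.1426%


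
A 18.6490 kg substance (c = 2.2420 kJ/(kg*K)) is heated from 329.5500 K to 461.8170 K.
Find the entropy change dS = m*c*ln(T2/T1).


T2/T1 = 1.4014
ln(T2/T1) = 0.3374
dS = 18.6490 * 2.2420 * 0.3374 = 14.1087 kJ/K

14.1087 kJ/K


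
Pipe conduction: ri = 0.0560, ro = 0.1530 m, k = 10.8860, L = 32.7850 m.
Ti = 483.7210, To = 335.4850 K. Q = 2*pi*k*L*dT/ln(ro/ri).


dT = 148.2360 K
ln(ro/ri) = 1.0051
Q = 2*pi*10.8860*32.7850*148.2360 / 1.0051 = 330730.1215 W

330730.1215 W


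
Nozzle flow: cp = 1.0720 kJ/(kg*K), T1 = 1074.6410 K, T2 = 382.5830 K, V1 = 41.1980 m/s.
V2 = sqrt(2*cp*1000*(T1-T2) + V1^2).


dT = 692.0580 K
2*cp*1000*dT = 1483772.3520
V1^2 = 1697.2752
V2 = sqrt(1485469.6272) = 1218.7984 m/s

1218.7984 m/s


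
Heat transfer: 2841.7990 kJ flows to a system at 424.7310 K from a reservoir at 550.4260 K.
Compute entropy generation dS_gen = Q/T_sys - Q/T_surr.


dS_sys = 2841.7990/424.7310 = 6.6908 kJ/K
dS_surr = -2841.7990/550.4260 = -5.1629 kJ/K
dS_gen = 6.6908 - 5.1629 = 1.5279 kJ/K (irreversible)

dS_gen = 1.5279 kJ/K, irreversible


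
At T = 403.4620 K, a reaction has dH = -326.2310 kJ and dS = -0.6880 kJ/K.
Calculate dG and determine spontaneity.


T*dS = 403.4620 * -0.6880 = -277.5819 kJ
dG = -326.2310 + 277.5819 = -48.6491 kJ (spontaneous)

dG = -48.6491 kJ, spontaneous


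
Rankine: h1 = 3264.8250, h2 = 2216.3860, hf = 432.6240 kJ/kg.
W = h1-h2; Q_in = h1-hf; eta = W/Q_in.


W = 1048.4390 kJ/kg
Q_in = 2832.2010 kJ/kg
eta = 0.3702 = 37.0185%

eta = 37.0185%


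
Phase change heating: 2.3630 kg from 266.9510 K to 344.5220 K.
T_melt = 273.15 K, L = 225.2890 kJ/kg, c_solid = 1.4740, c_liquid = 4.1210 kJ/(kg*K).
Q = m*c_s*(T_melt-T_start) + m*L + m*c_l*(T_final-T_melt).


Q1 (sensible, solid) = 2.3630 * 1.4740 * 6.1990 = 21.5915 kJ
Q2 (latent) = 2.3630 * 225.2890 = 532.3579 kJ
Q3 (sensible, liquid) = 2.3630 * 4.1210 * 71.3720 = 695.0150 kJ
Q_total = 1248.9644 kJ

1248.9644 kJ


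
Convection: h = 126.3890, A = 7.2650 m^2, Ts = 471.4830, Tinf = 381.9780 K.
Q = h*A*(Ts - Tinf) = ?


dT = 89.5050 K
Q = 126.3890 * 7.2650 * 89.5050 = 82184.9307 W

82184.9307 W


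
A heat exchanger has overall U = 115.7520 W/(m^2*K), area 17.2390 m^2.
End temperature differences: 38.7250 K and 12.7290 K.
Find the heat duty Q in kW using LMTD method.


LMTD = 23.3650 K
Q = 115.7520 * 17.2390 * 23.3650 = 46623.7346 W = 46.6237 kW

46.6237 kW


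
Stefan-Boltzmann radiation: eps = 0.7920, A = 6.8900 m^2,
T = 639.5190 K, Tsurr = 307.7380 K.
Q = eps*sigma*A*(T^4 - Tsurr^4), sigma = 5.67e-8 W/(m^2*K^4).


T^4 = 1.6727e+11
Tsurr^4 = 8.9686e+09
Q = 0.7920 * 5.67e-8 * 6.8900 * 1.5830e+11 = 48978.7544 W

48978.7544 W


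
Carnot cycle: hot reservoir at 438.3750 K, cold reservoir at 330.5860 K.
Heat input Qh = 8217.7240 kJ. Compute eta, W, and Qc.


eta = 1 - 330.5860/438.3750 = 0.2459
W = 0.2459 * 8217.7240 = 2020.5994 kJ
Qc = 8217.7240 - 2020.5994 = 6197.1246 kJ

eta = 24.5883%, W = 2020.5994 kJ, Qc = 6197.1246 kJ


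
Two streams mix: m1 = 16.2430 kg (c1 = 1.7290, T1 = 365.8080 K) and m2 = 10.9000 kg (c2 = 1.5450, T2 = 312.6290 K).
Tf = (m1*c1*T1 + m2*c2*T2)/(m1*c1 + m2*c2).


num = 15538.2343
den = 44.9246
Tf = 345.8733 K

345.8733 K


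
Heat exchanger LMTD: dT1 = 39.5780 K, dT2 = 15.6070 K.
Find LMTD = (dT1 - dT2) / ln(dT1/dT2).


dT1/dT2 = 2.5359
ln(dT1/dT2) = 0.9306
LMTD = 23.9710 / 0.9306 = 25.7599 K

25.7599 K


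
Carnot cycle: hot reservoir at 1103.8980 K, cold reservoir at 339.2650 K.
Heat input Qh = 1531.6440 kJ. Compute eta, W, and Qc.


eta = 1 - 339.2650/1103.8980 = 0.6927
W = 0.6927 * 1531.6440 = 1060.9183 kJ
Qc = 1531.6440 - 1060.9183 = 470.7257 kJ

eta = 69.2666%, W = 1060.9183 kJ, Qc = 470.7257 kJ


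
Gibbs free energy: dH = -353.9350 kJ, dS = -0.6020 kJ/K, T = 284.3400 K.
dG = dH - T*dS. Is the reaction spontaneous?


T*dS = 284.3400 * -0.6020 = -171.1727 kJ
dG = -353.9350 + 171.1727 = -182.7623 kJ (spontaneous)

dG = -182.7623 kJ, spontaneous


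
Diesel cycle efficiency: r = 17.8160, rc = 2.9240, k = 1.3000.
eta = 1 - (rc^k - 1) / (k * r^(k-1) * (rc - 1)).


r^(k-1) = 2.3727
rc^k = 4.0343
eta = 0.4887 = 48.8707%

48.8707%


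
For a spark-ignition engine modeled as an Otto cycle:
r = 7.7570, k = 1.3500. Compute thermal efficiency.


r^(k-1) = 2.0483
eta = 1 - 1/2.0483 = 0.5118 = 51.1789%

51.1789%


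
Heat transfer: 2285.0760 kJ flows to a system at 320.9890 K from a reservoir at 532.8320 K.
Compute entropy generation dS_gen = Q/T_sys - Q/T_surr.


dS_sys = 2285.0760/320.9890 = 7.1189 kJ/K
dS_surr = -2285.0760/532.8320 = -4.2885 kJ/K
dS_gen = 7.1189 - 4.2885 = 2.8303 kJ/K (irreversible)

dS_gen = 2.8303 kJ/K, irreversible


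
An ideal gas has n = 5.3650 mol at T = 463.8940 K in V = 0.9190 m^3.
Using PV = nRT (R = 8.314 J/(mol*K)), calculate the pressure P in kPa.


P = nRT/V = 5.3650 * 8.314 * 463.8940 / 0.9190
= 20691.8110 / 0.9190 = 22515.5723 Pa = 22.5156 kPa

22.5156 kPa


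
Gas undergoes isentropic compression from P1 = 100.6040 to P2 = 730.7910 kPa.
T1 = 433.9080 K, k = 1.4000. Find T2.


(k-1)/k = 0.2857
(P2/P1)^exp = 1.7622
T2 = 433.9080 * 1.7622 = 764.6250 K

764.6250 K


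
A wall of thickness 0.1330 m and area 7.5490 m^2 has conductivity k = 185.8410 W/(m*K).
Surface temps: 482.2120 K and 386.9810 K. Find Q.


dT = 95.2310 K
Q = 185.8410 * 7.5490 * 95.2310 / 0.1330 = 1004517.8603 W

1004517.8603 W


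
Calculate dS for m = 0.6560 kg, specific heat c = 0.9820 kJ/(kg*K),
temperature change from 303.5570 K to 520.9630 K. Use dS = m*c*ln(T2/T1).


T2/T1 = 1.7162
ln(T2/T1) = 0.5401
dS = 0.6560 * 0.9820 * 0.5401 = 0.3479 kJ/K

0.3479 kJ/K


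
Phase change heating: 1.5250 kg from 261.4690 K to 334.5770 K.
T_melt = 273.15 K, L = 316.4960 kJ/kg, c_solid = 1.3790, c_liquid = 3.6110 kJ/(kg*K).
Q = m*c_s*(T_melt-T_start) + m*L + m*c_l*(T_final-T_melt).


Q1 (sensible, solid) = 1.5250 * 1.3790 * 11.6810 = 24.5649 kJ
Q2 (latent) = 1.5250 * 316.4960 = 482.6564 kJ
Q3 (sensible, liquid) = 1.5250 * 3.6110 * 61.4270 = 338.2647 kJ
Q_total = 845.4859 kJ

845.4859 kJ


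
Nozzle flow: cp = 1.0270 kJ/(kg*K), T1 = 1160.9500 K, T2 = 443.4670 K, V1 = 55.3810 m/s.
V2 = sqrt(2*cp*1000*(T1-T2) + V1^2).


dT = 717.4830 K
2*cp*1000*dT = 1473710.0820
V1^2 = 3067.0552
V2 = sqrt(1476777.1372) = 1215.2272 m/s

1215.2272 m/s


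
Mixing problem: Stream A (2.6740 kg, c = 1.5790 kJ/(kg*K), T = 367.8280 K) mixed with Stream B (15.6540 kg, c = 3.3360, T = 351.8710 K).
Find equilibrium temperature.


num = 19928.3776
den = 56.4440
Tf = 353.0647 K

353.0647 K


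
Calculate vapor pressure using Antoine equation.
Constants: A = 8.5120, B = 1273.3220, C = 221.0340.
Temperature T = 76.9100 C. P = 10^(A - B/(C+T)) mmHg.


C+T = 297.9440
B/(C+T) = 4.2737
log10(P) = 8.5120 - 4.2737 = 4.2383
P = 10^4.2383 = 17310.2871 mmHg

17310.2871 mmHg


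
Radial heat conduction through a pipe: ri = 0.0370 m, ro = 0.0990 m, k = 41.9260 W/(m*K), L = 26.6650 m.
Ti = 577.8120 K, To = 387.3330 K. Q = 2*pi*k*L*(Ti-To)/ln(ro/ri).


dT = 190.4790 K
ln(ro/ri) = 0.9842
Q = 2*pi*41.9260*26.6650*190.4790 / 0.9842 = 1359464.1928 W

1359464.1928 W


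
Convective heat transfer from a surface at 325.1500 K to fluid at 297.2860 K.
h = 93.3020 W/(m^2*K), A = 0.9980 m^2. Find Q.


dT = 27.8640 K
Q = 93.3020 * 0.9980 * 27.8640 = 2594.5674 W

2594.5674 W


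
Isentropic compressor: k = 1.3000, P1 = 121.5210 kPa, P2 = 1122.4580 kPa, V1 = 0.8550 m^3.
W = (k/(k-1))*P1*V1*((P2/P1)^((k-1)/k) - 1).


(k-1)/k = 0.2308
(P2/P1)^exp = 1.6704
W = 4.3333 * 121.5210 * 0.8550 * (1.6704 - 1) = 301.8231 kJ

301.8231 kJ


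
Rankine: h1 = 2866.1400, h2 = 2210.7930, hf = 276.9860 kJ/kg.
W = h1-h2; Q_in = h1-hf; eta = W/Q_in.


W = 655.3470 kJ/kg
Q_in = 2589.1540 kJ/kg
eta = 0.2531 = 25.3112%

eta = 25.3112%


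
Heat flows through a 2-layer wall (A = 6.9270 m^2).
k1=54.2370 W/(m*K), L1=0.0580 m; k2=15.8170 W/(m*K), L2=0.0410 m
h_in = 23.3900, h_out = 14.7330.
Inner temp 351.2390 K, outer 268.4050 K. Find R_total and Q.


R_conv_in = 1/(23.3900*6.9270) = 0.0062
R_1 = 0.0580/(54.2370*6.9270) = 0.0002
R_2 = 0.0410/(15.8170*6.9270) = 0.0004
R_conv_out = 1/(14.7330*6.9270) = 0.0098
R_total = 0.0165 K/W
Q = 82.8340 / 0.0165 = 5020.4980 W

R_total = 0.0165 K/W, Q = 5020.4980 W


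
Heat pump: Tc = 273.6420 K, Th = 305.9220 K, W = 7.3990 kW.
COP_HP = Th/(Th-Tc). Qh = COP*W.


COP = 305.9220 / 32.2800 = 9.4771
Qh = 9.4771 * 7.3990 = 70.1213 kW

COP = 9.4771, Qh = 70.1213 kW


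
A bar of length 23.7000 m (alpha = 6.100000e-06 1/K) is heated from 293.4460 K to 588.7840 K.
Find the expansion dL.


dT = 295.3380 K
dL = 6.100000e-06 * 23.7000 * 295.3380 = 0.042697 m
L_final = 23.742697 m

dL = 0.042697 m


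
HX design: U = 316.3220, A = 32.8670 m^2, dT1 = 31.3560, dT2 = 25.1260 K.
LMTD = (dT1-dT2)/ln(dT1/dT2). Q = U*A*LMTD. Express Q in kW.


LMTD = 28.1261 K
Q = 316.3220 * 32.8670 * 28.1261 = 292414.5216 W = 292.4145 kW

292.4145 kW


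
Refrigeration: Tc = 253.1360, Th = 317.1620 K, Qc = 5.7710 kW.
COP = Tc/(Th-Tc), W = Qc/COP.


COP = 253.1360 / 64.0260 = 3.9536
W = 5.7710 / 3.9536 = 1.4597 kW

COP = 3.9536, W = 1.4597 kW


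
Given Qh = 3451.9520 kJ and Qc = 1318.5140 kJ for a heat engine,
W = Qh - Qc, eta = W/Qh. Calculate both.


W = 3451.9520 - 1318.5140 = 2133.4380 kJ
eta = 2133.4380 / 3451.9520 = 0.6180 = 61.8038%

W = 2133.4380 kJ, eta = 61.8038%


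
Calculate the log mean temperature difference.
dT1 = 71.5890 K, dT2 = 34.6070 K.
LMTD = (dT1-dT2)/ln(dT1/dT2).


dT1/dT2 = 2.0686
ln(dT1/dT2) = 0.7269
LMTD = 36.9820 / 0.7269 = 50.8773 K

50.8773 K


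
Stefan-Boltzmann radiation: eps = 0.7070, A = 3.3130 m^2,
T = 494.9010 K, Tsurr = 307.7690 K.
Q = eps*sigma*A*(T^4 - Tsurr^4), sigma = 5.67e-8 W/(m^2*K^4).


T^4 = 5.9989e+10
Tsurr^4 = 8.9722e+09
Q = 0.7070 * 5.67e-8 * 3.3130 * 5.1017e+10 = 6775.4638 W

6775.4638 W


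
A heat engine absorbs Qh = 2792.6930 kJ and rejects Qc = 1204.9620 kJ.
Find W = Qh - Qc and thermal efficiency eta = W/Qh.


W = 2792.6930 - 1204.9620 = 1587.7310 kJ
eta = 1587.7310 / 2792.6930 = 0.5685 = 56.8530%

W = 1587.7310 kJ, eta = 56.8530%


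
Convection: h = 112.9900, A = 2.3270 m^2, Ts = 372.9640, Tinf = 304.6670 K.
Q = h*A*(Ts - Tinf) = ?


dT = 68.2970 K
Q = 112.9900 * 2.3270 * 68.2970 = 17957.1752 W

17957.1752 W


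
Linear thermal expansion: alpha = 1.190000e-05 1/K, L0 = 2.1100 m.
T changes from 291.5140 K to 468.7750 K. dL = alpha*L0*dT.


dT = 177.2610 K
dL = 1.190000e-05 * 2.1100 * 177.2610 = 0.004451 m
L_final = 2.114451 m

dL = 0.004451 m


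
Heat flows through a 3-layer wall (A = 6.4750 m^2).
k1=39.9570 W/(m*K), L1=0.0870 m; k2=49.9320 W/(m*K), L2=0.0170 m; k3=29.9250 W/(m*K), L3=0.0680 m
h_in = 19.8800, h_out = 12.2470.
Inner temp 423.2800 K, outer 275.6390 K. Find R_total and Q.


R_conv_in = 1/(19.8800*6.4750) = 0.0078
R_1 = 0.0870/(39.9570*6.4750) = 0.0003
R_2 = 0.0170/(49.9320*6.4750) = 5.2581e-05
R_3 = 0.0680/(29.9250*6.4750) = 0.0004
R_conv_out = 1/(12.2470*6.4750) = 0.0126
R_total = 0.0211 K/W
Q = 147.6410 / 0.0211 = 6990.9554 W

R_total = 0.0211 K/W, Q = 6990.9554 W


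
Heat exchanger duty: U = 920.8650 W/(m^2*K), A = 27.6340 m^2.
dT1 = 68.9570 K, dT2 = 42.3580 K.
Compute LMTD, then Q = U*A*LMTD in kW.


LMTD = 54.5816 K
Q = 920.8650 * 27.6340 * 54.5816 = 1388946.7957 W = 1388.9468 kW

1388.9468 kW


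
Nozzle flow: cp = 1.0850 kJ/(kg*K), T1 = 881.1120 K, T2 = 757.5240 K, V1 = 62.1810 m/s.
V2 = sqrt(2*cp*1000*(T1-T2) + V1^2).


dT = 123.5880 K
2*cp*1000*dT = 268185.9600
V1^2 = 3866.4768
V2 = sqrt(272052.4368) = 521.5865 m/s

521.5865 m/s


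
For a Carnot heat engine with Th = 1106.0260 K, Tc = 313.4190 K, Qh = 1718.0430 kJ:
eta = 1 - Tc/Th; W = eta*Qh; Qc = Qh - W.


eta = 1 - 313.4190/1106.0260 = 0.7166
W = 0.7166 * 1718.0430 = 1231.1943 kJ
Qc = 1718.0430 - 1231.1943 = 486.8487 kJ

eta = 71.6626%, W = 1231.1943 kJ, Qc = 486.8487 kJ


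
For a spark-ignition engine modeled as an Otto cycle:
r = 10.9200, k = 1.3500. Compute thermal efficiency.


r^(k-1) = 2.3088
eta = 1 - 1/2.3088 = 0.5669 = 56.6866%

56.6866%


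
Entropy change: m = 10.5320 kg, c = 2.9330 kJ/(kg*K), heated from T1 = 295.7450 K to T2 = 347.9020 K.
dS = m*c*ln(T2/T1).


T2/T1 = 1.1764
ln(T2/T1) = 0.1624
dS = 10.5320 * 2.9330 * 0.1624 = 5.0173 kJ/K

5.0173 kJ/K


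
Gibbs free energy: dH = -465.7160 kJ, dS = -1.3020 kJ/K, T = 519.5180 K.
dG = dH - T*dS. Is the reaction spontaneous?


T*dS = 519.5180 * -1.3020 = -676.4124 kJ
dG = -465.7160 + 676.4124 = 210.6964 kJ (non-spontaneous)

dG = 210.6964 kJ, non-spontaneous


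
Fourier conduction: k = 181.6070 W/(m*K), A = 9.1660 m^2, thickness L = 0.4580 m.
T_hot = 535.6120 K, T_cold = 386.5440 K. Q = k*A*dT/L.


dT = 149.0680 K
Q = 181.6070 * 9.1660 * 149.0680 / 0.4580 = 541790.4978 W

541790.4978 W


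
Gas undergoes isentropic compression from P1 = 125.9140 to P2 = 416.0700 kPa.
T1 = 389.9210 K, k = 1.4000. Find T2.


(k-1)/k = 0.2857
(P2/P1)^exp = 1.4071
T2 = 389.9210 * 1.4071 = 548.6416 K

548.6416 K


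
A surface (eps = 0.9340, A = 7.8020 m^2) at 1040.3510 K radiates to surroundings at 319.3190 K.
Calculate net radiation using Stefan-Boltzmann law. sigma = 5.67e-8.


T^4 = 1.1714e+12
Tsurr^4 = 1.0397e+10
Q = 0.9340 * 5.67e-8 * 7.8020 * 1.1610e+12 = 479715.5189 W

479715.5189 W


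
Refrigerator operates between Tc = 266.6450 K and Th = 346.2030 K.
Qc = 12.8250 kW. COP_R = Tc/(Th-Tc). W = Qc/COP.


COP = 266.6450 / 79.5580 = 3.3516
W = 12.8250 / 3.3516 = 3.8266 kW

COP = 3.3516, W = 3.8266 kW


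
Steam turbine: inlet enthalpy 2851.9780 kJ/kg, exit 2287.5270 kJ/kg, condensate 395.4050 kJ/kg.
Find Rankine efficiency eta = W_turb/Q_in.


W = 564.4510 kJ/kg
Q_in = 2456.5730 kJ/kg
eta = 0.2298 = 22.9772%

eta = 22.9772%


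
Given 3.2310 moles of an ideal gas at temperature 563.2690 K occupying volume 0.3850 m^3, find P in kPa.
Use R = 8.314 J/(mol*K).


P = nRT/V = 3.2310 * 8.314 * 563.2690 / 0.3850
= 15130.8327 / 0.3850 = 39300.8641 Pa = 39.3009 kPa

39.3009 kPa


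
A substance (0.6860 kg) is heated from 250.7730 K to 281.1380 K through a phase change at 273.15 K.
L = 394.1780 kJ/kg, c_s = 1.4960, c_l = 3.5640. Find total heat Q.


Q1 (sensible, solid) = 0.6860 * 1.4960 * 22.3770 = 22.9645 kJ
Q2 (latent) = 0.6860 * 394.1780 = 270.4061 kJ
Q3 (sensible, liquid) = 0.6860 * 3.5640 * 7.9880 = 19.5299 kJ
Q_total = 312.9005 kJ

312.9005 kJ


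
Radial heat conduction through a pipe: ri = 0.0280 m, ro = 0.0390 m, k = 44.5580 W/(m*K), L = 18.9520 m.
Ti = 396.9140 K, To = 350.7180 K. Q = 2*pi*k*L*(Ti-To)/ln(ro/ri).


dT = 46.1960 K
ln(ro/ri) = 0.3314
Q = 2*pi*44.5580*18.9520*46.1960 / 0.3314 = 739722.1957 W

739722.1957 W


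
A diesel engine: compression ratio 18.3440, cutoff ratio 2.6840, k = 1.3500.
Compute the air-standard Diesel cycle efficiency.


r^(k-1) = 2.7684
rc^k = 3.7919
eta = 0.5564 = 55.6391%

55.6391%


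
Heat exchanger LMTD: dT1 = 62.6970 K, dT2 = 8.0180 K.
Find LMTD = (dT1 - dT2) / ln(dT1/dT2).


dT1/dT2 = 7.8195
ln(dT1/dT2) = 2.0566
LMTD = 54.6790 / 2.0566 = 26.5868 K

26.5868 K


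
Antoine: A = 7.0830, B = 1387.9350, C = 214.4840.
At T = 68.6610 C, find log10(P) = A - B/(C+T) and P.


C+T = 283.1450
B/(C+T) = 4.9019
log10(P) = 7.0830 - 4.9019 = 2.1811
P = 10^2.1811 = 151.7566 mmHg

151.7566 mmHg


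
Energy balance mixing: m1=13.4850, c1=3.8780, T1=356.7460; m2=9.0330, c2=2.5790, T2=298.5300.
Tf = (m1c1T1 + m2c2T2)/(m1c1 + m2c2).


num = 25610.5582
den = 75.5909
Tf = 338.8046 K

338.8046 K


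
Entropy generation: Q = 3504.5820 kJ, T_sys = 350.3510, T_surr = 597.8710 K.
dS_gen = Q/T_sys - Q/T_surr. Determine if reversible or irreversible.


dS_sys = 3504.5820/350.3510 = 10.0031 kJ/K
dS_surr = -3504.5820/597.8710 = -5.8618 kJ/K
dS_gen = 10.0031 - 5.8618 = 4.1413 kJ/K (irreversible)

dS_gen = 4.1413 kJ/K, irreversible


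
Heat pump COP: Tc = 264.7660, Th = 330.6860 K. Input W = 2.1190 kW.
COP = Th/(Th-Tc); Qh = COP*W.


COP = 330.6860 / 65.9200 = 5.0165
Qh = 5.0165 * 2.1190 = 10.6299 kW

COP = 5.0165, Qh = 10.6299 kW
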